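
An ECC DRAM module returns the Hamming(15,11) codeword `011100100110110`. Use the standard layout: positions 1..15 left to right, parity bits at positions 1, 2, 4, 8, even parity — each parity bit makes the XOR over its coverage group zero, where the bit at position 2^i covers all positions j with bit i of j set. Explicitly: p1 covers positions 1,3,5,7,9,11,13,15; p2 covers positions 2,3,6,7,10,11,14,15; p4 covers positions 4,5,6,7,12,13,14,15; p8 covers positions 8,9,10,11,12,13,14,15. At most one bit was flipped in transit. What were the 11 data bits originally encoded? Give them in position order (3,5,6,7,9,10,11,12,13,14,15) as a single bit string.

s1: b1⊕b3⊕b5⊕b7⊕b9⊕b11⊕b13⊕b15 = 0⊕1⊕0⊕1⊕0⊕1⊕1⊕0 = 0
s2: b2⊕b3⊕b6⊕b7⊕b10⊕b11⊕b14⊕b15 = 1⊕1⊕0⊕1⊕1⊕1⊕1⊕0 = 0
s4: b4⊕b5⊕b6⊕b7⊕b12⊕b13⊕b14⊕b15 = 1⊕0⊕0⊕1⊕0⊕1⊕1⊕0 = 0
s8: b8⊕b9⊕b10⊕b11⊕b12⊕b13⊕b14⊕b15 = 0⊕0⊕1⊕1⊕0⊕1⊕1⊕0 = 0
Syndrome (s8...s1) = 0000 → position 0 (no error).
No correction needed.
Data bits at positions 3,5,6,7,9,10,11,12,13,14,15: 10010110110

10010110110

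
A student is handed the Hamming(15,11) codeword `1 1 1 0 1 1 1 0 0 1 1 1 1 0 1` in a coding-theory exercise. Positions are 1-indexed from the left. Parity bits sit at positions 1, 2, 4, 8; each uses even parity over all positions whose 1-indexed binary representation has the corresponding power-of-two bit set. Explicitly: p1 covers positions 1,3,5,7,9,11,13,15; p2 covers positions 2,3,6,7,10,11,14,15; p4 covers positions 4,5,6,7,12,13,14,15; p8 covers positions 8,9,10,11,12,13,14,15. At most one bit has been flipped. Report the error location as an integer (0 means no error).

s1: b1⊕b3⊕b5⊕b7⊕b9⊕b11⊕b13⊕b15 = 1⊕1⊕1⊕1⊕0⊕1⊕1⊕1 = 1
s2: b2⊕b3⊕b6⊕b7⊕b10⊕b11⊕b14⊕b15 = 1⊕1⊕1⊕1⊕1⊕1⊕0⊕1 = 1
s4: b4⊕b5⊕b6⊕b7⊕b12⊕b13⊕b14⊕b15 = 0⊕1⊕1⊕1⊕1⊕1⊕0⊕1 = 0
s8: b8⊕b9⊕b10⊕b11⊕b12⊕b13⊕b14⊕b15 = 0⊕0⊕1⊕1⊕1⊕1⊕0⊕1 = 1
Syndrome (s8...s1) = 1011 → position 11.

11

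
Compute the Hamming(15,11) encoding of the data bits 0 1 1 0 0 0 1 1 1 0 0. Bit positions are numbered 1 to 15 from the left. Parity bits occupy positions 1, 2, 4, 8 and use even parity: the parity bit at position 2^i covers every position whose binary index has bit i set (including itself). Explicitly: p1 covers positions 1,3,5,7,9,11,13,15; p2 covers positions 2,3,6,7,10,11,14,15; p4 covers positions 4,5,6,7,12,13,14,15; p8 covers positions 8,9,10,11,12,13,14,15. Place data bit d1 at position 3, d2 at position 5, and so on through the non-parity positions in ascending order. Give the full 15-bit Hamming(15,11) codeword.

Place data bits at non-power-of-two positions: b3=0, b5=1, b6=1, b7=0, b9=0, b10=0, b11=1, b12=1, b13=1, b14=0, b15=0.
p1 = XOR of data positions {3,5,7,9,11,13,15} = 0⊕1⊕0⊕0⊕1⊕1⊕0 = 1
p2 = XOR of data positions {3,6,7,10,11,14,15} = 0⊕1⊕0⊕0⊕1⊕0⊕0 = 0
p4 = XOR of data positions {5,6,7,12,13,14,15} = 1⊕1⊕0⊕1⊕1⊕0⊕0 = 0
p8 = XOR of data positions {9,10,11,12,13,14,15} = 0⊕0⊕1⊕1⊕1⊕0⊕0 = 1
Codeword b1..b15 = 100011010011100

100011010011100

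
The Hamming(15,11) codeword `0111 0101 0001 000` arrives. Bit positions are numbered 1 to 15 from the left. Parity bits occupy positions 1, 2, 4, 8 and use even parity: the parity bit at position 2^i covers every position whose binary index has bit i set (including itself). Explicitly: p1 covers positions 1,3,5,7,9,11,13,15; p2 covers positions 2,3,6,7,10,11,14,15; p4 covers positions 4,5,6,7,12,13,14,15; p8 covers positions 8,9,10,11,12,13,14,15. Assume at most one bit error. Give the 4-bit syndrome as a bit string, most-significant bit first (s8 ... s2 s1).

s1: b1⊕b3⊕b5⊕b7⊕b9⊕b11⊕b13⊕b15 = 0⊕1⊕0⊕0⊕0⊕0⊕0⊕0 = 1
s2: b2⊕b3⊕b6⊕b7⊕b10⊕b11⊕b14⊕b15 = 1⊕1⊕1⊕0⊕0⊕0⊕0⊕0 = 1
s4: b4⊕b5⊕b6⊕b7⊕b12⊕b13⊕b14⊕b15 = 1⊕0⊕1⊕0⊕1⊕0⊕0⊕0 = 1
s8: b8⊕b9⊕b10⊕b11⊕b12⊕b13⊕b14⊕b15 = 1⊕0⊕0⊕0⊕1⊕0⊕0⊕0 = 0
Syndrome (s8...s1) = 0111 → position 7.

0111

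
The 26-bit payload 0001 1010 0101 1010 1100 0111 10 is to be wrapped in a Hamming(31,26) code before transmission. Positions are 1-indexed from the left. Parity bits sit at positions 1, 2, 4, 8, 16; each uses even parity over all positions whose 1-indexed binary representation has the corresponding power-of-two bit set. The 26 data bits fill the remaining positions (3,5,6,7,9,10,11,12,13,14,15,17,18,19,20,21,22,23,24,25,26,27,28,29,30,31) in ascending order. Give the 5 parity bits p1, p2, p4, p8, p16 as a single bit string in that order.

10011

Place data bits at non-power-of-two positions: b3=0, b5=0, b6=0, b7=1, b9=1, b10=0, b11=1, b12=0, b13=0, b14=1, b15=0, b17=1, b18=1, b19=0, b20=1, b21=0, b22=1, b23=1, b24=0, b25=0, b26=0, b27=1, b28=1, b29=1, b30=1, b31=0.
p1 = XOR of data positions {3,5,7,9,11,13,15,17,19,21,23,25,27,29,31} = 0⊕0⊕1⊕1⊕1⊕0⊕0⊕1⊕0⊕0⊕1⊕0⊕1⊕1⊕0 = 1
p2 = XOR of data positions {3,6,7,10,11,14,15,18,19,22,23,26,27,30,31} = 0⊕0⊕1⊕0⊕1⊕1⊕0⊕1⊕0⊕1⊕1⊕0⊕1⊕1⊕0 = 0
p4 = XOR of data positions {5,6,7,12,13,14,15,20,21,22,23,28,29,30,31} = 0⊕0⊕1⊕0⊕0⊕1⊕0⊕1⊕0⊕1⊕1⊕1⊕1⊕1⊕0 = 0
p8 = XOR of data positions {9,10,11,12,13,14,15,24,25,26,27,28,29,30,31} = 1⊕0⊕1⊕0⊕0⊕1⊕0⊕0⊕0⊕0⊕1⊕1⊕1⊕1⊕0 = 1
p16 = XOR of data positions {17,18,19,20,21,22,23,24,25,26,27,28,29,30,31} = 1⊕1⊕0⊕1⊕0⊕1⊕1⊕0⊕0⊕0⊕1⊕1⊕1⊕1⊕0 = 1
Parity bits p1,p2,p4,p8,p16 = 10011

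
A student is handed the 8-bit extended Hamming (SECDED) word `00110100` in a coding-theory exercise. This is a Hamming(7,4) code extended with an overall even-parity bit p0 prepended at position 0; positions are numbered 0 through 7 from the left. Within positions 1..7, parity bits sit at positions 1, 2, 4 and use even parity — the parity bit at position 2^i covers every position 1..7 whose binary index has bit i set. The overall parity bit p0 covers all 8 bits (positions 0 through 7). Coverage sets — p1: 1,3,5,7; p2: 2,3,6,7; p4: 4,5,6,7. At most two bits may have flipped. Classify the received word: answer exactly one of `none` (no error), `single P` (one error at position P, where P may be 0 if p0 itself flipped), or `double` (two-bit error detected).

s1: b1⊕b3⊕b5⊕b7 = 0⊕1⊕1⊕0 = 0
s2: b2⊕b3⊕b6⊕b7 = 1⊕1⊕0⊕0 = 0
s4: b4⊕b5⊕b6⊕b7 = 0⊕1⊕0⊕0 = 1
Syndrome (s4...s1) = 100 → position 4.
Overall parity (XOR of all 8 bits, including p0): 0⊕0⊕1⊕1⊕0⊕1⊕0⊕0 = 1
Overall=1, syndrome position=4 → single-bit error at position 4.

single 4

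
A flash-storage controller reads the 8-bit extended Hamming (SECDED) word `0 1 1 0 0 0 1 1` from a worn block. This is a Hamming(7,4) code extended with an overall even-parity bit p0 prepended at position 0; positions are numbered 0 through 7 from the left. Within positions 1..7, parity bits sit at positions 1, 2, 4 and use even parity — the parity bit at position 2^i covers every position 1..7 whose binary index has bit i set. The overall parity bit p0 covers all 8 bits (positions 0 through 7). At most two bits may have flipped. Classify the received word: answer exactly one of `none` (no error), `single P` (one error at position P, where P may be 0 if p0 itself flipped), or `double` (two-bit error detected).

s1: b1⊕b3⊕b5⊕b7 = 1⊕0⊕0⊕1 = 0
s2: b2⊕b3⊕b6⊕b7 = 1⊕0⊕1⊕1 = 1
s4: b4⊕b5⊕b6⊕b7 = 0⊕0⊕1⊕1 = 0
Syndrome (s4...s1) = 010 → position 2.
Overall parity (XOR of all 8 bits, including p0): 0⊕1⊕1⊕0⊕0⊕0⊕1⊕1 = 0
Overall=0, syndrome position=2 → double-bit error detected (uncorrectable).

double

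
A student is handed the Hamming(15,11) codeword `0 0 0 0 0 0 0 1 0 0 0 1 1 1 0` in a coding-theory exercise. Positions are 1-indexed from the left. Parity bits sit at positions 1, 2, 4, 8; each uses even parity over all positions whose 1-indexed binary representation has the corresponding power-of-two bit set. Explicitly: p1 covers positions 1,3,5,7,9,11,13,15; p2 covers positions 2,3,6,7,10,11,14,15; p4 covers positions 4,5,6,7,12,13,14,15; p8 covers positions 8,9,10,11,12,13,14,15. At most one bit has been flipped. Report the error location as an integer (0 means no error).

s1: b1⊕b3⊕b5⊕b7⊕b9⊕b11⊕b13⊕b15 = 0⊕0⊕0⊕0⊕0⊕0⊕1⊕0 = 1
s2: b2⊕b3⊕b6⊕b7⊕b10⊕b11⊕b14⊕b15 = 0⊕0⊕0⊕0⊕0⊕0⊕1⊕0 = 1
s4: b4⊕b5⊕b6⊕b7⊕b12⊕b13⊕b14⊕b15 = 0⊕0⊕0⊕0⊕1⊕1⊕1⊕0 = 1
s8: b8⊕b9⊕b10⊕b11⊕b12⊕b13⊕b14⊕b15 = 1⊕0⊕0⊕0⊕1⊕1⊕1⊕0 = 0
Syndrome (s8...s1) = 0111 → position 7.

7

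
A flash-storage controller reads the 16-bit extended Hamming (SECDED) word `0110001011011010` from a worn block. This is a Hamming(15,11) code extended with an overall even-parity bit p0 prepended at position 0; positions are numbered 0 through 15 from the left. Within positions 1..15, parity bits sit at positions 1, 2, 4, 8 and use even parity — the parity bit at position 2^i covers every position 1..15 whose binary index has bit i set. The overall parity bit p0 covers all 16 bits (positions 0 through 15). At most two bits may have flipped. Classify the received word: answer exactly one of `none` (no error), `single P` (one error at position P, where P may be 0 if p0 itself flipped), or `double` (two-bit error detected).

double

s1: b1⊕b3⊕b5⊕b7⊕b9⊕b11⊕b13⊕b15 = 1⊕0⊕0⊕0⊕1⊕1⊕0⊕0 = 1
s2: b2⊕b3⊕b6⊕b7⊕b10⊕b11⊕b14⊕b15 = 1⊕0⊕1⊕0⊕0⊕1⊕1⊕0 = 0
s4: b4⊕b5⊕b6⊕b7⊕b12⊕b13⊕b14⊕b15 = 0⊕0⊕1⊕0⊕1⊕0⊕1⊕0 = 1
s8: b8⊕b9⊕b10⊕b11⊕b12⊕b13⊕b14⊕b15 = 1⊕1⊕0⊕1⊕1⊕0⊕1⊕0 = 1
Syndrome (s8...s1) = 1101 → position 13.
Overall parity (XOR of all 16 bits, including p0): 0⊕1⊕1⊕0⊕0⊕0⊕1⊕0⊕1⊕1⊕0⊕1⊕1⊕0⊕1⊕0 = 0
Overall=0, syndrome position=13 → double-bit error detected (uncorrectable).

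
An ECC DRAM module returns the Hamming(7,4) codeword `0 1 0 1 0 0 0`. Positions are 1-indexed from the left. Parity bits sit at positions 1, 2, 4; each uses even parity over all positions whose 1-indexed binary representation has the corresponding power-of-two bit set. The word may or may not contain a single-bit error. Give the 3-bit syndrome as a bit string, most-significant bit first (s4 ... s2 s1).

s1: b1⊕b3⊕b5⊕b7 = 0⊕0⊕0⊕0 = 0
s2: b2⊕b3⊕b6⊕b7 = 1⊕0⊕0⊕0 = 1
s4: b4⊕b5⊕b6⊕b7 = 1⊕0⊕0⊕0 = 1
Syndrome (s4...s1) = 110 → position 6.

110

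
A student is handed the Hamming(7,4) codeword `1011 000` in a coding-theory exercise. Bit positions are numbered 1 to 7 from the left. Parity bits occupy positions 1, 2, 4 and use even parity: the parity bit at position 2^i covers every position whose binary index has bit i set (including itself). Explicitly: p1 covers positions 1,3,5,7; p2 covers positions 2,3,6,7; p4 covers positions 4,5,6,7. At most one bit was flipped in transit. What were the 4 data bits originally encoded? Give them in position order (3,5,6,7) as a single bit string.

s1: b1⊕b3⊕b5⊕b7 = 1⊕1⊕0⊕0 = 0
s2: b2⊕b3⊕b6⊕b7 = 0⊕1⊕0⊕0 = 1
s4: b4⊕b5⊕b6⊕b7 = 1⊕0⊕0⊕0 = 1
Syndrome (s4...s1) = 110 → position 6.
Flip bit 6: corrected codeword = 1011010
Data bits at positions 3,5,6,7: 1010

1010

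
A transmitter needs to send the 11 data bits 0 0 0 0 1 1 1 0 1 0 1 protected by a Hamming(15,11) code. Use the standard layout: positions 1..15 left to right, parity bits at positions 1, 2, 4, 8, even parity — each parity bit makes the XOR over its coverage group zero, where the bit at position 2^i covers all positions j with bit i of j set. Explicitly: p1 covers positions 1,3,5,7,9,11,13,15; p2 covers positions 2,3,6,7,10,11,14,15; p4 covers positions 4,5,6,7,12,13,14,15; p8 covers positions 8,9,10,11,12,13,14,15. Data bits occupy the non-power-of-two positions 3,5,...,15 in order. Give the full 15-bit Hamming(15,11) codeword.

010000011110101

Place data bits at non-power-of-two positions: b3=0, b5=0, b6=0, b7=0, b9=1, b10=1, b11=1, b12=0, b13=1, b14=0, b15=1.
p1 = XOR of data positions {3,5,7,9,11,13,15} = 0⊕0⊕0⊕1⊕1⊕1⊕1 = 0
p2 = XOR of data positions {3,6,7,10,11,14,15} = 0⊕0⊕0⊕1⊕1⊕0⊕1 = 1
p4 = XOR of data positions {5,6,7,12,13,14,15} = 0⊕0⊕0⊕0⊕1⊕0⊕1 = 0
p8 = XOR of data positions {9,10,11,12,13,14,15} = 1⊕1⊕1⊕0⊕1⊕0⊕1 = 1
Codeword b1..b15 = 010000011110101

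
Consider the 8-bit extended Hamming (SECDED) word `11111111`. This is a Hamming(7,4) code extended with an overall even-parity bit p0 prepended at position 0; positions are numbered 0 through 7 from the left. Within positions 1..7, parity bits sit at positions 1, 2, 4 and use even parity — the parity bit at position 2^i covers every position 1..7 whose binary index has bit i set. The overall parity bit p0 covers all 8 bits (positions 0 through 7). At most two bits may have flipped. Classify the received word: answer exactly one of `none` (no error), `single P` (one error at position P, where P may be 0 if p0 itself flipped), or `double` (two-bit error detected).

s1: b1⊕b3⊕b5⊕b7 = 1⊕1⊕1⊕1 = 0
s2: b2⊕b3⊕b6⊕b7 = 1⊕1⊕1⊕1 = 0
s4: b4⊕b5⊕b6⊕b7 = 1⊕1⊕1⊕1 = 0
Syndrome (s4...s1) = 000 → position 0 (no error).
Overall parity (XOR of all 8 bits, including p0): 1⊕1⊕1⊕1⊕1⊕1⊕1⊕1 = 0
Overall=0, syndrome position=0 → no error.

none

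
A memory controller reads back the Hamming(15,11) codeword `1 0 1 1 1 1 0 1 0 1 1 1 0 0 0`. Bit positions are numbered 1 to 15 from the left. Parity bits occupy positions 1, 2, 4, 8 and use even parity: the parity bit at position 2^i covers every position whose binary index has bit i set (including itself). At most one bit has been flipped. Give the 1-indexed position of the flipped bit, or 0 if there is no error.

0

s1: b1⊕b3⊕b5⊕b7⊕b9⊕b11⊕b13⊕b15 = 1⊕1⊕1⊕0⊕0⊕1⊕0⊕0 = 0
s2: b2⊕b3⊕b6⊕b7⊕b10⊕b11⊕b14⊕b15 = 0⊕1⊕1⊕0⊕1⊕1⊕0⊕0 = 0
s4: b4⊕b5⊕b6⊕b7⊕b12⊕b13⊕b14⊕b15 = 1⊕1⊕1⊕0⊕1⊕0⊕0⊕0 = 0
s8: b8⊕b9⊕b10⊕b11⊕b12⊕b13⊕b14⊕b15 = 1⊕0⊕1⊕1⊕1⊕0⊕0⊕0 = 0
Syndrome (s8...s1) = 0000 → position 0 (no error).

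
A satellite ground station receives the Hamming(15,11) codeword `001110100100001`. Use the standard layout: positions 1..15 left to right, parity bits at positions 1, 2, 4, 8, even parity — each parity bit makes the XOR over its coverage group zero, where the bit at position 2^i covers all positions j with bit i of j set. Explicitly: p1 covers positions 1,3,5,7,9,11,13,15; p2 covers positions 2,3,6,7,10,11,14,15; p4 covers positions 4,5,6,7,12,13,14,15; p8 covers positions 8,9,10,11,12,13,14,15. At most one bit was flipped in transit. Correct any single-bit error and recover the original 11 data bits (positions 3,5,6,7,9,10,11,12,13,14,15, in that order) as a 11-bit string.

11010100001

s1: b1⊕b3⊕b5⊕b7⊕b9⊕b11⊕b13⊕b15 = 0⊕1⊕1⊕1⊕0⊕0⊕0⊕1 = 0
s2: b2⊕b3⊕b6⊕b7⊕b10⊕b11⊕b14⊕b15 = 0⊕1⊕0⊕1⊕1⊕0⊕0⊕1 = 0
s4: b4⊕b5⊕b6⊕b7⊕b12⊕b13⊕b14⊕b15 = 1⊕1⊕0⊕1⊕0⊕0⊕0⊕1 = 0
s8: b8⊕b9⊕b10⊕b11⊕b12⊕b13⊕b14⊕b15 = 0⊕0⊕1⊕0⊕0⊕0⊕0⊕1 = 0
Syndrome (s8...s1) = 0000 → position 0 (no error).
No correction needed.
Data bits at positions 3,5,6,7,9,10,11,12,13,14,15: 11010100001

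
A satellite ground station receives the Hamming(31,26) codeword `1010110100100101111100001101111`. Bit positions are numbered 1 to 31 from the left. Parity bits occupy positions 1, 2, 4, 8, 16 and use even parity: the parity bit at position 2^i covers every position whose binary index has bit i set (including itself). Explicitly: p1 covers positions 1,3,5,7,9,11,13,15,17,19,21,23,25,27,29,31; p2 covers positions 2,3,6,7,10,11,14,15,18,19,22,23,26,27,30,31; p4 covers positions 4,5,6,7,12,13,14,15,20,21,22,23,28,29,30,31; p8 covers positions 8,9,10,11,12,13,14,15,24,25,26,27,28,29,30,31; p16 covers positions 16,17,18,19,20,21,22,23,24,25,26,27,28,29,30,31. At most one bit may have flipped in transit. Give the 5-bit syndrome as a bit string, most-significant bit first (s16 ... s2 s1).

s1: b1⊕b3⊕b5⊕b7⊕b9⊕b11⊕b13⊕b15⊕b17⊕b19⊕b21⊕b23⊕b25⊕b27⊕b29⊕b31 = 1⊕1⊕1⊕0⊕0⊕1⊕0⊕0⊕1⊕1⊕0⊕0⊕1⊕0⊕1⊕1 = 1
s2: b2⊕b3⊕b6⊕b7⊕b10⊕b11⊕b14⊕b15⊕b18⊕b19⊕b22⊕b23⊕b26⊕b27⊕b30⊕b31 = 0⊕1⊕1⊕0⊕0⊕1⊕1⊕0⊕1⊕1⊕0⊕0⊕1⊕0⊕1⊕1 = 1
s4: b4⊕b5⊕b6⊕b7⊕b12⊕b13⊕b14⊕b15⊕b20⊕b21⊕b22⊕b23⊕b28⊕b29⊕b30⊕b31 = 0⊕1⊕1⊕0⊕0⊕0⊕1⊕0⊕1⊕0⊕0⊕0⊕1⊕1⊕1⊕1 = 0
s8: b8⊕b9⊕b10⊕b11⊕b12⊕b13⊕b14⊕b15⊕b24⊕b25⊕b26⊕b27⊕b28⊕b29⊕b30⊕b31 = 1⊕0⊕0⊕1⊕0⊕0⊕1⊕0⊕0⊕1⊕1⊕0⊕1⊕1⊕1⊕1 = 1
s16: b16⊕b17⊕b18⊕b19⊕b20⊕b21⊕b22⊕b23⊕b24⊕b25⊕b26⊕b27⊕b28⊕b29⊕b30⊕b31 = 1⊕1⊕1⊕1⊕1⊕0⊕0⊕0⊕0⊕1⊕1⊕0⊕1⊕1⊕1⊕1 = 1
Syndrome (s16...s1) = 11011 → position 27.

11011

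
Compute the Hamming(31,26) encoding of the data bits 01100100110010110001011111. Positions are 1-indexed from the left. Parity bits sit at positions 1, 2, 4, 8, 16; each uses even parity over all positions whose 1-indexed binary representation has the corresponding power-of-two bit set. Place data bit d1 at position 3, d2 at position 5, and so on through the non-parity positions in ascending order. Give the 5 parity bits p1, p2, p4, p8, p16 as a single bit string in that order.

Place data bits at non-power-of-two positions: b3=0, b5=1, b6=1, b7=0, b9=0, b10=1, b11=0, b12=0, b13=1, b14=1, b15=0, b17=0, b18=1, b19=0, b20=1, b21=1, b22=0, b23=0, b24=0, b25=1, b26=0, b27=1, b28=1, b29=1, b30=1, b31=1.
p1 = XOR of data positions {3,5,7,9,11,13,15,17,19,21,23,25,27,29,31} = 0⊕1⊕0⊕0⊕0⊕1⊕0⊕0⊕0⊕1⊕0⊕1⊕1⊕1⊕1 = 1
p2 = XOR of data positions {3,6,7,10,11,14,15,18,19,22,23,26,27,30,31} = 0⊕1⊕0⊕1⊕0⊕1⊕0⊕1⊕0⊕0⊕0⊕0⊕1⊕1⊕1 = 1
p4 = XOR of data positions {5,6,7,12,13,14,15,20,21,22,23,28,29,30,31} = 1⊕1⊕0⊕0⊕1⊕1⊕0⊕1⊕1⊕0⊕0⊕1⊕1⊕1⊕1 = 0
p8 = XOR of data positions {9,10,11,12,13,14,15,24,25,26,27,28,29,30,31} = 0⊕1⊕0⊕0⊕1⊕1⊕0⊕0⊕1⊕0⊕1⊕1⊕1⊕1⊕1 = 1
p16 = XOR of data positions {17,18,19,20,21,22,23,24,25,26,27,28,29,30,31} = 0⊕1⊕0⊕1⊕1⊕0⊕0⊕0⊕1⊕0⊕1⊕1⊕1⊕1⊕1 = 1
Parity bits p1,p2,p4,p8,p16 = 11011

11011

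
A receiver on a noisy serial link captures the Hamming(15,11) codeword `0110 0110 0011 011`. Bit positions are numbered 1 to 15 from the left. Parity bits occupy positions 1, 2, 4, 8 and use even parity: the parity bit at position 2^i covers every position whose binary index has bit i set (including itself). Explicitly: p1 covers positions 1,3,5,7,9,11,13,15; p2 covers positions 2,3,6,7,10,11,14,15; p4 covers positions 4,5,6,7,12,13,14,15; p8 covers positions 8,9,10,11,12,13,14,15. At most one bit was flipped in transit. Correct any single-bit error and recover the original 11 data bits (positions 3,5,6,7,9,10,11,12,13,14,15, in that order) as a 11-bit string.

10010011011

s1: b1⊕b3⊕b5⊕b7⊕b9⊕b11⊕b13⊕b15 = 0⊕1⊕0⊕1⊕0⊕1⊕0⊕1 = 0
s2: b2⊕b3⊕b6⊕b7⊕b10⊕b11⊕b14⊕b15 = 1⊕1⊕1⊕1⊕0⊕1⊕1⊕1 = 1
s4: b4⊕b5⊕b6⊕b7⊕b12⊕b13⊕b14⊕b15 = 0⊕0⊕1⊕1⊕1⊕0⊕1⊕1 = 1
s8: b8⊕b9⊕b10⊕b11⊕b12⊕b13⊕b14⊕b15 = 0⊕0⊕0⊕1⊕1⊕0⊕1⊕1 = 0
Syndrome (s8...s1) = 0110 → position 6.
Flip bit 6: corrected codeword = 011000100011011
Data bits at positions 3,5,6,7,9,10,11,12,13,14,15: 10010011011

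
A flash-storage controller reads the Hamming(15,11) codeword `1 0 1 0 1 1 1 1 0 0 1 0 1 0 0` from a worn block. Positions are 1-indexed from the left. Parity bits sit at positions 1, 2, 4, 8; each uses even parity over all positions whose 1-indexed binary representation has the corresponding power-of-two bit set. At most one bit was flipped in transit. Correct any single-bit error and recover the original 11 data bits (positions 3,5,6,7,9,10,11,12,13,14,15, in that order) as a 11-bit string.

11110010100

s1: b1⊕b3⊕b5⊕b7⊕b9⊕b11⊕b13⊕b15 = 1⊕1⊕1⊕1⊕0⊕1⊕1⊕0 = 0
s2: b2⊕b3⊕b6⊕b7⊕b10⊕b11⊕b14⊕b15 = 0⊕1⊕1⊕1⊕0⊕1⊕0⊕0 = 0
s4: b4⊕b5⊕b6⊕b7⊕b12⊕b13⊕b14⊕b15 = 0⊕1⊕1⊕1⊕0⊕1⊕0⊕0 = 0
s8: b8⊕b9⊕b10⊕b11⊕b12⊕b13⊕b14⊕b15 = 1⊕0⊕0⊕1⊕0⊕1⊕0⊕0 = 1
Syndrome (s8...s1) = 1000 → position 8.
Flip bit 8: corrected codeword = 101011100010100
Data bits at positions 3,5,6,7,9,10,11,12,13,14,15: 11110010100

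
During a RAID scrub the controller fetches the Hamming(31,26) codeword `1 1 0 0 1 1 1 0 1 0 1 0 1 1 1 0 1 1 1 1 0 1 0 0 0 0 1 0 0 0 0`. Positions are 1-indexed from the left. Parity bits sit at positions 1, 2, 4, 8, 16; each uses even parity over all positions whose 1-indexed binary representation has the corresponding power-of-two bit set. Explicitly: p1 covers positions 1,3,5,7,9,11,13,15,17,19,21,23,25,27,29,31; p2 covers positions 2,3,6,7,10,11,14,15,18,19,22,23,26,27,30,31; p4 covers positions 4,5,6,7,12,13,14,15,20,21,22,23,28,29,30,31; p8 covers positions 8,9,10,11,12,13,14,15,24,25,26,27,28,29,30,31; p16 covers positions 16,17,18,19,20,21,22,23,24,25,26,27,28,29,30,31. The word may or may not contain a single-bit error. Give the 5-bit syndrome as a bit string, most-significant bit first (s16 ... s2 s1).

s1: b1⊕b3⊕b5⊕b7⊕b9⊕b11⊕b13⊕b15⊕b17⊕b19⊕b21⊕b23⊕b25⊕b27⊕b29⊕b31 = 1⊕0⊕1⊕1⊕1⊕1⊕1⊕1⊕1⊕1⊕0⊕0⊕0⊕1⊕0⊕0 = 0
s2: b2⊕b3⊕b6⊕b7⊕b10⊕b11⊕b14⊕b15⊕b18⊕b19⊕b22⊕b23⊕b26⊕b27⊕b30⊕b31 = 1⊕0⊕1⊕1⊕0⊕1⊕1⊕1⊕1⊕1⊕1⊕0⊕0⊕1⊕0⊕0 = 0
s4: b4⊕b5⊕b6⊕b7⊕b12⊕b13⊕b14⊕b15⊕b20⊕b21⊕b22⊕b23⊕b28⊕b29⊕b30⊕b31 = 0⊕1⊕1⊕1⊕0⊕1⊕1⊕1⊕1⊕0⊕1⊕0⊕0⊕0⊕0⊕0 = 0
s8: b8⊕b9⊕b10⊕b11⊕b12⊕b13⊕b14⊕b15⊕b24⊕b25⊕b26⊕b27⊕b28⊕b29⊕b30⊕b31 = 0⊕1⊕0⊕1⊕0⊕1⊕1⊕1⊕0⊕0⊕0⊕1⊕0⊕0⊕0⊕0 = 0
s16: b16⊕b17⊕b18⊕b19⊕b20⊕b21⊕b22⊕b23⊕b24⊕b25⊕b26⊕b27⊕b28⊕b29⊕b30⊕b31 = 0⊕1⊕1⊕1⊕1⊕0⊕1⊕0⊕0⊕0⊕0⊕1⊕0⊕0⊕0⊕0 = 0
Syndrome (s16...s1) = 00000 → position 0 (no error).

00000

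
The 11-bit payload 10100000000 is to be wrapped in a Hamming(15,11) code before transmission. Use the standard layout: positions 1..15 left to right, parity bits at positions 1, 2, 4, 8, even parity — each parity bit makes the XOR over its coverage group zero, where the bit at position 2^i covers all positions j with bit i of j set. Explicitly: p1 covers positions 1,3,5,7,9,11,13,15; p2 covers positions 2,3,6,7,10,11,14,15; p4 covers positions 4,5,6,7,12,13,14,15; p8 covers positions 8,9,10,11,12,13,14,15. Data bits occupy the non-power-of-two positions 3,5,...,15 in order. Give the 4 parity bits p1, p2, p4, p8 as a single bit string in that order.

1010

Place data bits at non-power-of-two positions: b3=1, b5=0, b6=1, b7=0, b9=0, b10=0, b11=0, b12=0, b13=0, b14=0, b15=0.
p1 = XOR of data positions {3,5,7,9,11,13,15} = 1⊕0⊕0⊕0⊕0⊕0⊕0 = 1
p2 = XOR of data positions {3,6,7,10,11,14,15} = 1⊕1⊕0⊕0⊕0⊕0⊕0 = 0
p4 = XOR of data positions {5,6,7,12,13,14,15} = 0⊕1⊕0⊕0⊕0⊕0⊕0 = 1
p8 = XOR of data positions {9,10,11,12,13,14,15} = 0⊕0⊕0⊕0⊕0⊕0⊕0 = 0
Parity bits p1,p2,p4,p8 = 1010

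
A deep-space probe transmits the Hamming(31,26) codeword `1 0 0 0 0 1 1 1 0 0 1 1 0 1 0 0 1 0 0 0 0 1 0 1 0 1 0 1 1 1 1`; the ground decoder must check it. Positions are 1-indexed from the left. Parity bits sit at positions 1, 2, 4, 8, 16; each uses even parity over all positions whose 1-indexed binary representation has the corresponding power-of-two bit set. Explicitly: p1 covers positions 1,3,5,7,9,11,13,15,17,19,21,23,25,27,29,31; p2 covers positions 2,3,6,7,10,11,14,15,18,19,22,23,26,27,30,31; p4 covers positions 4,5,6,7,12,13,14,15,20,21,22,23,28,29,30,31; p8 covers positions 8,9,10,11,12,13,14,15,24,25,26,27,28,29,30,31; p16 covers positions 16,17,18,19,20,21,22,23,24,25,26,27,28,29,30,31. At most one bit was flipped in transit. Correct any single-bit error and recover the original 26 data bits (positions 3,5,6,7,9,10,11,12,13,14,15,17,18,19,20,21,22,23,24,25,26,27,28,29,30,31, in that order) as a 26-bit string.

00110011010100001010101111

s1: b1⊕b3⊕b5⊕b7⊕b9⊕b11⊕b13⊕b15⊕b17⊕b19⊕b21⊕b23⊕b25⊕b27⊕b29⊕b31 = 1⊕0⊕0⊕1⊕0⊕1⊕0⊕0⊕1⊕0⊕0⊕0⊕0⊕0⊕1⊕1 = 0
s2: b2⊕b3⊕b6⊕b7⊕b10⊕b11⊕b14⊕b15⊕b18⊕b19⊕b22⊕b23⊕b26⊕b27⊕b30⊕b31 = 0⊕0⊕1⊕1⊕0⊕1⊕1⊕0⊕0⊕0⊕1⊕0⊕1⊕0⊕1⊕1 = 0
s4: b4⊕b5⊕b6⊕b7⊕b12⊕b13⊕b14⊕b15⊕b20⊕b21⊕b22⊕b23⊕b28⊕b29⊕b30⊕b31 = 0⊕0⊕1⊕1⊕1⊕0⊕1⊕0⊕0⊕0⊕1⊕0⊕1⊕1⊕1⊕1 = 1
s8: b8⊕b9⊕b10⊕b11⊕b12⊕b13⊕b14⊕b15⊕b24⊕b25⊕b26⊕b27⊕b28⊕b29⊕b30⊕b31 = 1⊕0⊕0⊕1⊕1⊕0⊕1⊕0⊕1⊕0⊕1⊕0⊕1⊕1⊕1⊕1 = 0
s16: b16⊕b17⊕b18⊕b19⊕b20⊕b21⊕b22⊕b23⊕b24⊕b25⊕b26⊕b27⊕b28⊕b29⊕b30⊕b31 = 0⊕1⊕0⊕0⊕0⊕0⊕1⊕0⊕1⊕0⊕1⊕0⊕1⊕1⊕1⊕1 = 0
Syndrome (s16...s1) = 00100 → position 4.
Flip bit 4: corrected codeword = 1001011100110100100001010101111
Data bits at positions 3,5,6,7,9,10,11,12,13,14,15,17,18,19,20,21,22,23,24,25,26,27,28,29,30,31: 00110011010100001010101111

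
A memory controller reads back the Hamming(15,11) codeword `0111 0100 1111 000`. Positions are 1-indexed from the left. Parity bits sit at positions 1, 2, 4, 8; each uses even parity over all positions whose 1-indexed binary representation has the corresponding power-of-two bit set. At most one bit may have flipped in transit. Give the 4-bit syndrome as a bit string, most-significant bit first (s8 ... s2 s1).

0111

s1: b1⊕b3⊕b5⊕b7⊕b9⊕b11⊕b13⊕b15 = 0⊕1⊕0⊕0⊕1⊕1⊕0⊕0 = 1
s2: b2⊕b3⊕b6⊕b7⊕b10⊕b11⊕b14⊕b15 = 1⊕1⊕1⊕0⊕1⊕1⊕0⊕0 = 1
s4: b4⊕b5⊕b6⊕b7⊕b12⊕b13⊕b14⊕b15 = 1⊕0⊕1⊕0⊕1⊕0⊕0⊕0 = 1
s8: b8⊕b9⊕b10⊕b11⊕b12⊕b13⊕b14⊕b15 = 0⊕1⊕1⊕1⊕1⊕0⊕0⊕0 = 0
Syndrome (s8...s1) = 0111 → position 7.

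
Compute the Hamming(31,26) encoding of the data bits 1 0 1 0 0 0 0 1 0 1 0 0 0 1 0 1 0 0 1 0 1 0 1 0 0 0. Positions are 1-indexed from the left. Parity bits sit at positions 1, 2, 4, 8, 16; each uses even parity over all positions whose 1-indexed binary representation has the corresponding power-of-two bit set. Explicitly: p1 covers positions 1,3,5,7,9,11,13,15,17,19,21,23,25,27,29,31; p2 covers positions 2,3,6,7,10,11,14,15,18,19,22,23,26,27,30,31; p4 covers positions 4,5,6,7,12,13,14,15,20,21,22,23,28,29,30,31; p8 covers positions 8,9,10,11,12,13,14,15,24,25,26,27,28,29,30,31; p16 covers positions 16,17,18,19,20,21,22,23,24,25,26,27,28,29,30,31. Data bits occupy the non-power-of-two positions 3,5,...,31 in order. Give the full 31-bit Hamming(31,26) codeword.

Place data bits at non-power-of-two positions: b3=1, b5=0, b6=1, b7=0, b9=0, b10=0, b11=0, b12=1, b13=0, b14=1, b15=0, b17=0, b18=0, b19=1, b20=0, b21=1, b22=0, b23=0, b24=1, b25=0, b26=1, b27=0, b28=1, b29=0, b30=0, b31=0.
p1 = XOR of data positions {3,5,7,9,11,13,15,17,19,21,23,25,27,29,31} = 1⊕0⊕0⊕0⊕0⊕0⊕0⊕0⊕1⊕1⊕0⊕0⊕0⊕0⊕0 = 1
p2 = XOR of data positions {3,6,7,10,11,14,15,18,19,22,23,26,27,30,31} = 1⊕1⊕0⊕0⊕0⊕1⊕0⊕0⊕1⊕0⊕0⊕1⊕0⊕0⊕0 = 1
p4 = XOR of data positions {5,6,7,12,13,14,15,20,21,22,23,28,29,30,31} = 0⊕1⊕0⊕1⊕0⊕1⊕0⊕0⊕1⊕0⊕0⊕1⊕0⊕0⊕0 = 1
p8 = XOR of data positions {9,10,11,12,13,14,15,24,25,26,27,28,29,30,31} = 0⊕0⊕0⊕1⊕0⊕1⊕0⊕1⊕0⊕1⊕0⊕1⊕0⊕0⊕0 = 1
p16 = XOR of data positions {17,18,19,20,21,22,23,24,25,26,27,28,29,30,31} = 0⊕0⊕1⊕0⊕1⊕0⊕0⊕1⊕0⊕1⊕0⊕1⊕0⊕0⊕0 = 1
Codeword b1..b31 = 1111010100010101001010010101000

1111010100010101001010010101000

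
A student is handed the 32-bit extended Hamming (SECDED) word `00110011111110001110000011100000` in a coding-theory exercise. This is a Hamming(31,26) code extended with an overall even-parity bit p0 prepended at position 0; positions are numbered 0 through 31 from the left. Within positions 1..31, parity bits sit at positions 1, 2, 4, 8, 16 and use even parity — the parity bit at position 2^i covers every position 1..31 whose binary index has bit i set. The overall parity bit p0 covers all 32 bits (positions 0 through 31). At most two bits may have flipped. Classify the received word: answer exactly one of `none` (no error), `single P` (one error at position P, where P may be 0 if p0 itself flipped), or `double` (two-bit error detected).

single 4

s1: b1⊕b3⊕b5⊕b7⊕b9⊕b11⊕b13⊕b15⊕b17⊕b19⊕b21⊕b23⊕b25⊕b27⊕b29⊕b31 = 0⊕1⊕0⊕1⊕1⊕1⊕0⊕0⊕1⊕0⊕0⊕0⊕1⊕0⊕0⊕0 = 0
s2: b2⊕b3⊕b6⊕b7⊕b10⊕b11⊕b14⊕b15⊕b18⊕b19⊕b22⊕b23⊕b26⊕b27⊕b30⊕b31 = 1⊕1⊕1⊕1⊕1⊕1⊕0⊕0⊕1⊕0⊕0⊕0⊕1⊕0⊕0⊕0 = 0
s4: b4⊕b5⊕b6⊕b7⊕b12⊕b13⊕b14⊕b15⊕b20⊕b21⊕b22⊕b23⊕b28⊕b29⊕b30⊕b31 = 0⊕0⊕1⊕1⊕1⊕0⊕0⊕0⊕0⊕0⊕0⊕0⊕0⊕0⊕0⊕0 = 1
s8: b8⊕b9⊕b10⊕b11⊕b12⊕b13⊕b14⊕b15⊕b24⊕b25⊕b26⊕b27⊕b28⊕b29⊕b30⊕b31 = 1⊕1⊕1⊕1⊕1⊕0⊕0⊕0⊕1⊕1⊕1⊕0⊕0⊕0⊕0⊕0 = 0
s16: b16⊕b17⊕b18⊕b19⊕b20⊕b21⊕b22⊕b23⊕b24⊕b25⊕b26⊕b27⊕b28⊕b29⊕b30⊕b31 = 1⊕1⊕1⊕0⊕0⊕0⊕0⊕0⊕1⊕1⊕1⊕0⊕0⊕0⊕0⊕0 = 0
Syndrome (s16...s1) = 00100 → position 4.
Overall parity (XOR of all 32 bits, including p0): 0⊕0⊕1⊕1⊕0⊕0⊕1⊕1⊕1⊕1⊕1⊕1⊕1⊕0⊕0⊕0⊕1⊕1⊕1⊕0⊕0⊕0⊕0⊕0⊕1⊕1⊕1⊕0⊕0⊕0⊕0⊕0 = 1
Overall=1, syndrome position=4 → single-bit error at position 4.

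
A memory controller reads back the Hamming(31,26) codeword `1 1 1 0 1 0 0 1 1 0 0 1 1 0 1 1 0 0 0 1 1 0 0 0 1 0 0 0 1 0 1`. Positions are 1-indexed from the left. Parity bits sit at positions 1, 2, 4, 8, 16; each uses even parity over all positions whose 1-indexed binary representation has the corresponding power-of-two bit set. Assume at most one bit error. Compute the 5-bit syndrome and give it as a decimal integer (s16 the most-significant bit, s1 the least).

s1: b1⊕b3⊕b5⊕b7⊕b9⊕b11⊕b13⊕b15⊕b17⊕b19⊕b21⊕b23⊕b25⊕b27⊕b29⊕b31 = 1⊕1⊕1⊕0⊕1⊕0⊕1⊕1⊕0⊕0⊕1⊕0⊕1⊕0⊕1⊕1 = 0
s2: b2⊕b3⊕b6⊕b7⊕b10⊕b11⊕b14⊕b15⊕b18⊕b19⊕b22⊕b23⊕b26⊕b27⊕b30⊕b31 = 1⊕1⊕0⊕0⊕0⊕0⊕0⊕1⊕0⊕0⊕0⊕0⊕0⊕0⊕0⊕1 = 0
s4: b4⊕b5⊕b6⊕b7⊕b12⊕b13⊕b14⊕b15⊕b20⊕b21⊕b22⊕b23⊕b28⊕b29⊕b30⊕b31 = 0⊕1⊕0⊕0⊕1⊕1⊕0⊕1⊕1⊕1⊕0⊕0⊕0⊕1⊕0⊕1 = 0
s8: b8⊕b9⊕b10⊕b11⊕b12⊕b13⊕b14⊕b15⊕b24⊕b25⊕b26⊕b27⊕b28⊕b29⊕b30⊕b31 = 1⊕1⊕0⊕0⊕1⊕1⊕0⊕1⊕0⊕1⊕0⊕0⊕0⊕1⊕0⊕1 = 0
s16: b16⊕b17⊕b18⊕b19⊕b20⊕b21⊕b22⊕b23⊕b24⊕b25⊕b26⊕b27⊕b28⊕b29⊕b30⊕b31 = 1⊕0⊕0⊕0⊕1⊕1⊕0⊕0⊕0⊕1⊕0⊕0⊕0⊕1⊕0⊕1 = 0
Syndrome (s16...s1) = 00000 → position 0 (no error).

0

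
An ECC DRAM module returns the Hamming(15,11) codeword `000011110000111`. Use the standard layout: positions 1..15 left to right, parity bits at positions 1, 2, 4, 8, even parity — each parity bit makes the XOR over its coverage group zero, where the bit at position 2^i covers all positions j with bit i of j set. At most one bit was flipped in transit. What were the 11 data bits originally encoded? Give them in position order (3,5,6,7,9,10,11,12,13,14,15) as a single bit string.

01110000111

s1: b1⊕b3⊕b5⊕b7⊕b9⊕b11⊕b13⊕b15 = 0⊕0⊕1⊕1⊕0⊕0⊕1⊕1 = 0
s2: b2⊕b3⊕b6⊕b7⊕b10⊕b11⊕b14⊕b15 = 0⊕0⊕1⊕1⊕0⊕0⊕1⊕1 = 0
s4: b4⊕b5⊕b6⊕b7⊕b12⊕b13⊕b14⊕b15 = 0⊕1⊕1⊕1⊕0⊕1⊕1⊕1 = 0
s8: b8⊕b9⊕b10⊕b11⊕b12⊕b13⊕b14⊕b15 = 1⊕0⊕0⊕0⊕0⊕1⊕1⊕1 = 0
Syndrome (s8...s1) = 0000 → position 0 (no error).
No correction needed.
Data bits at positions 3,5,6,7,9,10,11,12,13,14,15: 01110000111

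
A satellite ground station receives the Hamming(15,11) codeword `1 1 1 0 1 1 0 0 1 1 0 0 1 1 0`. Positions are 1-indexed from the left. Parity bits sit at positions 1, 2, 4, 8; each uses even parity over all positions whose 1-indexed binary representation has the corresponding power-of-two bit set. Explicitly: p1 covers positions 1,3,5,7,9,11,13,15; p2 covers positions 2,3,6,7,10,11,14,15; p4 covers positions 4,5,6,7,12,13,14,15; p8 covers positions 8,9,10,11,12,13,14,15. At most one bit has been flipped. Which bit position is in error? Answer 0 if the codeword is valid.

s1: b1⊕b3⊕b5⊕b7⊕b9⊕b11⊕b13⊕b15 = 1⊕1⊕1⊕0⊕1⊕0⊕1⊕0 = 1
s2: b2⊕b3⊕b6⊕b7⊕b10⊕b11⊕b14⊕b15 = 1⊕1⊕1⊕0⊕1⊕0⊕1⊕0 = 1
s4: b4⊕b5⊕b6⊕b7⊕b12⊕b13⊕b14⊕b15 = 0⊕1⊕1⊕0⊕0⊕1⊕1⊕0 = 0
s8: b8⊕b9⊕b10⊕b11⊕b12⊕b13⊕b14⊕b15 = 0⊕1⊕1⊕0⊕0⊕1⊕1⊕0 = 0
Syndrome (s8...s1) = 0011 → position 3.

3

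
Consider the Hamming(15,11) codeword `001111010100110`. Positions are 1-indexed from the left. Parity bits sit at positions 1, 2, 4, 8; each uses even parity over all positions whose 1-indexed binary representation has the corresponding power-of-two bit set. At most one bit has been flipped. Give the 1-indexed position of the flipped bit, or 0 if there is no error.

5

s1: b1⊕b3⊕b5⊕b7⊕b9⊕b11⊕b13⊕b15 = 0⊕1⊕1⊕0⊕0⊕0⊕1⊕0 = 1
s2: b2⊕b3⊕b6⊕b7⊕b10⊕b11⊕b14⊕b15 = 0⊕1⊕1⊕0⊕1⊕0⊕1⊕0 = 0
s4: b4⊕b5⊕b6⊕b7⊕b12⊕b13⊕b14⊕b15 = 1⊕1⊕1⊕0⊕0⊕1⊕1⊕0 = 1
s8: b8⊕b9⊕b10⊕b11⊕b12⊕b13⊕b14⊕b15 = 1⊕0⊕1⊕0⊕0⊕1⊕1⊕0 = 0
Syndrome (s8...s1) = 0101 → position 5.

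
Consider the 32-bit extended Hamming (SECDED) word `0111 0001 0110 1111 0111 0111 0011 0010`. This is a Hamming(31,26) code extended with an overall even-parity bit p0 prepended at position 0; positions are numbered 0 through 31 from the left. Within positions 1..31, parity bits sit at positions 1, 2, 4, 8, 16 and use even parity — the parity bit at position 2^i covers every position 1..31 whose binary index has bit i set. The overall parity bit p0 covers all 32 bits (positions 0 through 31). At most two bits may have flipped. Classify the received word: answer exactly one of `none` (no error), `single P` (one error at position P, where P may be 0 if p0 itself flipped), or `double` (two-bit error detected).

single 31

s1: b1⊕b3⊕b5⊕b7⊕b9⊕b11⊕b13⊕b15⊕b17⊕b19⊕b21⊕b23⊕b25⊕b27⊕b29⊕b31 = 1⊕1⊕0⊕1⊕1⊕0⊕1⊕1⊕1⊕1⊕1⊕1⊕0⊕1⊕0⊕0 = 1
s2: b2⊕b3⊕b6⊕b7⊕b10⊕b11⊕b14⊕b15⊕b18⊕b19⊕b22⊕b23⊕b26⊕b27⊕b30⊕b31 = 1⊕1⊕0⊕1⊕1⊕0⊕1⊕1⊕1⊕1⊕1⊕1⊕1⊕1⊕1⊕0 = 1
s4: b4⊕b5⊕b6⊕b7⊕b12⊕b13⊕b14⊕b15⊕b20⊕b21⊕b22⊕b23⊕b28⊕b29⊕b30⊕b31 = 0⊕0⊕0⊕1⊕1⊕1⊕1⊕1⊕0⊕1⊕1⊕1⊕0⊕0⊕1⊕0 = 1
s8: b8⊕b9⊕b10⊕b11⊕b12⊕b13⊕b14⊕b15⊕b24⊕b25⊕b26⊕b27⊕b28⊕b29⊕b30⊕b31 = 0⊕1⊕1⊕0⊕1⊕1⊕1⊕1⊕0⊕0⊕1⊕1⊕0⊕0⊕1⊕0 = 1
s16: b16⊕b17⊕b18⊕b19⊕b20⊕b21⊕b22⊕b23⊕b24⊕b25⊕b26⊕b27⊕b28⊕b29⊕b30⊕b31 = 0⊕1⊕1⊕1⊕0⊕1⊕1⊕1⊕0⊕0⊕1⊕1⊕0⊕0⊕1⊕0 = 1
Syndrome (s16...s1) = 11111 → position 31.
Overall parity (XOR of all 32 bits, including p0): 0⊕1⊕1⊕1⊕0⊕0⊕0⊕1⊕0⊕1⊕1⊕0⊕1⊕1⊕1⊕1⊕0⊕1⊕1⊕1⊕0⊕1⊕1⊕1⊕0⊕0⊕1⊕1⊕0⊕0⊕1⊕0 = 1
Overall=1, syndrome position=31 → single-bit error at position 31.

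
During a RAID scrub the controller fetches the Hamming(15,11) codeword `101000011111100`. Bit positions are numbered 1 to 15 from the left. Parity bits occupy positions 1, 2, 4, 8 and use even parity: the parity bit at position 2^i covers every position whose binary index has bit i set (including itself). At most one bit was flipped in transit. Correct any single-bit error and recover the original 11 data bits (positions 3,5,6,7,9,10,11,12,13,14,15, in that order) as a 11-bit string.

s1: b1⊕b3⊕b5⊕b7⊕b9⊕b11⊕b13⊕b15 = 1⊕1⊕0⊕0⊕1⊕1⊕1⊕0 = 1
s2: b2⊕b3⊕b6⊕b7⊕b10⊕b11⊕b14⊕b15 = 0⊕1⊕0⊕0⊕1⊕1⊕0⊕0 = 1
s4: b4⊕b5⊕b6⊕b7⊕b12⊕b13⊕b14⊕b15 = 0⊕0⊕0⊕0⊕1⊕1⊕0⊕0 = 0
s8: b8⊕b9⊕b10⊕b11⊕b12⊕b13⊕b14⊕b15 = 1⊕1⊕1⊕1⊕1⊕1⊕0⊕0 = 0
Syndrome (s8...s1) = 0011 → position 3.
Flip bit 3: corrected codeword = 100000011111100
Data bits at positions 3,5,6,7,9,10,11,12,13,14,15: 00001111100

00001111100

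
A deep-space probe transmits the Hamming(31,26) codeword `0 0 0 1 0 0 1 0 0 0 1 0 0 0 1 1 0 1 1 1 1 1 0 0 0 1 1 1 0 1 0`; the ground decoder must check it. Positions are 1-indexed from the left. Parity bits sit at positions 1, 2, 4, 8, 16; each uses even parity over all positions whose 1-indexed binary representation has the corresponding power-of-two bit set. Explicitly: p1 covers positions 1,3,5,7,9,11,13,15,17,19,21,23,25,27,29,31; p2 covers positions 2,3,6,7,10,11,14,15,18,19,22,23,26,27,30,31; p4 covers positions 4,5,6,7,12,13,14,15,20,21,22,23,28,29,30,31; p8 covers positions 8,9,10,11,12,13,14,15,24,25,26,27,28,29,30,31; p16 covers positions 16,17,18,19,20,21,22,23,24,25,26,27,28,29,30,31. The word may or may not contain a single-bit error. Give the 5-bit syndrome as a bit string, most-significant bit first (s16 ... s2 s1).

00010

s1: b1⊕b3⊕b5⊕b7⊕b9⊕b11⊕b13⊕b15⊕b17⊕b19⊕b21⊕b23⊕b25⊕b27⊕b29⊕b31 = 0⊕0⊕0⊕1⊕0⊕1⊕0⊕1⊕0⊕1⊕1⊕0⊕0⊕1⊕0⊕0 = 0
s2: b2⊕b3⊕b6⊕b7⊕b10⊕b11⊕b14⊕b15⊕b18⊕b19⊕b22⊕b23⊕b26⊕b27⊕b30⊕b31 = 0⊕0⊕0⊕1⊕0⊕1⊕0⊕1⊕1⊕1⊕1⊕0⊕1⊕1⊕1⊕0 = 1
s4: b4⊕b5⊕b6⊕b7⊕b12⊕b13⊕b14⊕b15⊕b20⊕b21⊕b22⊕b23⊕b28⊕b29⊕b30⊕b31 = 1⊕0⊕0⊕1⊕0⊕0⊕0⊕1⊕1⊕1⊕1⊕0⊕1⊕0⊕1⊕0 = 0
s8: b8⊕b9⊕b10⊕b11⊕b12⊕b13⊕b14⊕b15⊕b24⊕b25⊕b26⊕b27⊕b28⊕b29⊕b30⊕b31 = 0⊕0⊕0⊕1⊕0⊕0⊕0⊕1⊕0⊕0⊕1⊕1⊕1⊕0⊕1⊕0 = 0
s16: b16⊕b17⊕b18⊕b19⊕b20⊕b21⊕b22⊕b23⊕b24⊕b25⊕b26⊕b27⊕b28⊕b29⊕b30⊕b31 = 1⊕0⊕1⊕1⊕1⊕1⊕1⊕0⊕0⊕0⊕1⊕1⊕1⊕0⊕1⊕0 = 0
Syndrome (s16...s1) = 00010 → position 2.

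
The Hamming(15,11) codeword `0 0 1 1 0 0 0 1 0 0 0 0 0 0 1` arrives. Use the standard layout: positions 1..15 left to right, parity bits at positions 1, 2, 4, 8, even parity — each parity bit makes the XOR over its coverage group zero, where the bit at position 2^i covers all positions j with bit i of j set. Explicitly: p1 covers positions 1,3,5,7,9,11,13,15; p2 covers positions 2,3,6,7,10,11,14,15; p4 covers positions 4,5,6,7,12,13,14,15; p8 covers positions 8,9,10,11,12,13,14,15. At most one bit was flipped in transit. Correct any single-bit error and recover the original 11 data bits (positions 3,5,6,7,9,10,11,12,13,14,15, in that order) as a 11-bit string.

10000000001

s1: b1⊕b3⊕b5⊕b7⊕b9⊕b11⊕b13⊕b15 = 0⊕1⊕0⊕0⊕0⊕0⊕0⊕1 = 0
s2: b2⊕b3⊕b6⊕b7⊕b10⊕b11⊕b14⊕b15 = 0⊕1⊕0⊕0⊕0⊕0⊕0⊕1 = 0
s4: b4⊕b5⊕b6⊕b7⊕b12⊕b13⊕b14⊕b15 = 1⊕0⊕0⊕0⊕0⊕0⊕0⊕1 = 0
s8: b8⊕b9⊕b10⊕b11⊕b12⊕b13⊕b14⊕b15 = 1⊕0⊕0⊕0⊕0⊕0⊕0⊕1 = 0
Syndrome (s8...s1) = 0000 → position 0 (no error).
No correction needed.
Data bits at positions 3,5,6,7,9,10,11,12,13,14,15: 10000000001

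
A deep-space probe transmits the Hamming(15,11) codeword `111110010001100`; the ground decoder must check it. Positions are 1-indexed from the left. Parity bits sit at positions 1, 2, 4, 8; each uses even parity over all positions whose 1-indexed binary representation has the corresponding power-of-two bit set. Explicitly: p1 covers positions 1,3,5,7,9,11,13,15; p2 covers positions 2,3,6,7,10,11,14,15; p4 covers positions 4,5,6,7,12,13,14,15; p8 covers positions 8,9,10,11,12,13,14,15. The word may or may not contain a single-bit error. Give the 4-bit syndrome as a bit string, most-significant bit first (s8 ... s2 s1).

s1: b1⊕b3⊕b5⊕b7⊕b9⊕b11⊕b13⊕b15 = 1⊕1⊕1⊕0⊕0⊕0⊕1⊕0 = 0
s2: b2⊕b3⊕b6⊕b7⊕b10⊕b11⊕b14⊕b15 = 1⊕1⊕0⊕0⊕0⊕0⊕0⊕0 = 0
s4: b4⊕b5⊕b6⊕b7⊕b12⊕b13⊕b14⊕b15 = 1⊕1⊕0⊕0⊕1⊕1⊕0⊕0 = 0
s8: b8⊕b9⊕b10⊕b11⊕b12⊕b13⊕b14⊕b15 = 1⊕0⊕0⊕0⊕1⊕1⊕0⊕0 = 1
Syndrome (s8...s1) = 1000 → position 8.

1000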